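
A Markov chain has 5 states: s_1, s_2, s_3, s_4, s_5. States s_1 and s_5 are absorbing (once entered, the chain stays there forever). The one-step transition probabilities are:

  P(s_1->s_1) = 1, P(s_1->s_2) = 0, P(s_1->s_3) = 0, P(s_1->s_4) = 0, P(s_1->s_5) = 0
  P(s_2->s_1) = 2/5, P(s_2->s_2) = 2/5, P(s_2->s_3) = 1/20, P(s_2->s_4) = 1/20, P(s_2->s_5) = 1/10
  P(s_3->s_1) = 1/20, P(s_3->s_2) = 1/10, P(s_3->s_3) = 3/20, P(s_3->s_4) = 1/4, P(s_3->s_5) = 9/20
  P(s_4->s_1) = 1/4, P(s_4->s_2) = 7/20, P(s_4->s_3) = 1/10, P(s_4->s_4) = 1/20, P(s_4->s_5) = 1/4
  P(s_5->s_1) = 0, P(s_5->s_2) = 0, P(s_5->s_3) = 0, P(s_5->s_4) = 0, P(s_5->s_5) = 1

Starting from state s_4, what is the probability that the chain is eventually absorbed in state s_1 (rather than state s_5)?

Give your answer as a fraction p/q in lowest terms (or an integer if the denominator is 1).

Let a_i = P(absorbed in s_1 | start in state i).
Boundary conditions: a_s_1 = 1, a_s_5 = 0.
For each transient state i, a_i = sum_j P(i->j) * a_j:
  a_s_2 = 2/5*a_s_1 + 2/5*a_s_2 + 1/20*a_s_3 + 1/20*a_s_4 + 1/10*a_s_5
  a_s_3 = 1/20*a_s_1 + 1/10*a_s_2 + 3/20*a_s_3 + 1/4*a_s_4 + 9/20*a_s_5
  a_s_4 = 1/4*a_s_1 + 7/20*a_s_2 + 1/10*a_s_3 + 1/20*a_s_4 + 1/4*a_s_5

Substituting a_s_1 = 1 and a_s_5 = 0, rearrange to (I - Q) a = r where r[i] = P(i -> s_1):
  [3/5, -1/20, -1/20] . (a_s_2, a_s_3, a_s_4) = 2/5
  [-1/10, 17/20, -1/4] . (a_s_2, a_s_3, a_s_4) = 1/20
  [-7/20, -1/10, 19/20] . (a_s_2, a_s_3, a_s_4) = 1/4

Solving yields:
  a_s_2 = 527/712
  a_s_3 = 223/712
  a_s_4 = 405/712

Starting state is s_4, so the absorption probability is a_s_4 = 405/712.

Answer: 405/712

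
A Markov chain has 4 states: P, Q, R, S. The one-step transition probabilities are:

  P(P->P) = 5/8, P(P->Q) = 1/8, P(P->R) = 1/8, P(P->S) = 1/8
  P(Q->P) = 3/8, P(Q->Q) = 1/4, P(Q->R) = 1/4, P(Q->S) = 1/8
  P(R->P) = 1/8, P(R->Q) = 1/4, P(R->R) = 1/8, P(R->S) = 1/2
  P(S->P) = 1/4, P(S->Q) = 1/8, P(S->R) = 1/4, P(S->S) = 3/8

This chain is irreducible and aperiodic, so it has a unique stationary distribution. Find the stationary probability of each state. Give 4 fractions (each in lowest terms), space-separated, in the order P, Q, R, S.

Answer: 41/103 52/309 55/309 79/309

Derivation:
The stationary distribution satisfies pi = pi * P, i.e.:
  pi_P = 5/8*pi_P + 3/8*pi_Q + 1/8*pi_R + 1/4*pi_S
  pi_Q = 1/8*pi_P + 1/4*pi_Q + 1/4*pi_R + 1/8*pi_S
  pi_R = 1/8*pi_P + 1/4*pi_Q + 1/8*pi_R + 1/4*pi_S
  pi_S = 1/8*pi_P + 1/8*pi_Q + 1/2*pi_R + 3/8*pi_S
with normalization: pi_P + pi_Q + pi_R + pi_S = 1.

Using the first 3 balance equations plus normalization, the linear system A*pi = b is:
  [-3/8, 3/8, 1/8, 1/4] . pi = 0
  [1/8, -3/4, 1/4, 1/8] . pi = 0
  [1/8, 1/4, -7/8, 1/4] . pi = 0
  [1, 1, 1, 1] . pi = 1

Solving yields:
  pi_P = 41/103
  pi_Q = 52/309
  pi_R = 55/309
  pi_S = 79/309

Verification (pi * P):
  41/103*5/8 + 52/309*3/8 + 55/309*1/8 + 79/309*1/4 = 41/103 = pi_P  (ok)
  41/103*1/8 + 52/309*1/4 + 55/309*1/4 + 79/309*1/8 = 52/309 = pi_Q  (ok)
  41/103*1/8 + 52/309*1/4 + 55/309*1/8 + 79/309*1/4 = 55/309 = pi_R  (ok)
  41/103*1/8 + 52/309*1/8 + 55/309*1/2 + 79/309*3/8 = 79/309 = pi_S  (ok)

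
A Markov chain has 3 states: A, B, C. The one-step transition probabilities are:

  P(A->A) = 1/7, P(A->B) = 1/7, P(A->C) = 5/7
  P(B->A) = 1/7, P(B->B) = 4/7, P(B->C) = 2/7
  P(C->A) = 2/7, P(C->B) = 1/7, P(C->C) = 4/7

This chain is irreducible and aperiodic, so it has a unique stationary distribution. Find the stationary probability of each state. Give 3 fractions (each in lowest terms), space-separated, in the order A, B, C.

Answer: 7/32 1/4 17/32

Derivation:
The stationary distribution satisfies pi = pi * P, i.e.:
  pi_A = 1/7*pi_A + 1/7*pi_B + 2/7*pi_C
  pi_B = 1/7*pi_A + 4/7*pi_B + 1/7*pi_C
  pi_C = 5/7*pi_A + 2/7*pi_B + 4/7*pi_C
with normalization: pi_A + pi_B + pi_C = 1.

Using the first 2 balance equations plus normalization, the linear system A*pi = b is:
  [-6/7, 1/7, 2/7] . pi = 0
  [1/7, -3/7, 1/7] . pi = 0
  [1, 1, 1] . pi = 1

Solving yields:
  pi_A = 7/32
  pi_B = 1/4
  pi_C = 17/32

Verification (pi * P):
  7/32*1/7 + 1/4*1/7 + 17/32*2/7 = 7/32 = pi_A  (ok)
  7/32*1/7 + 1/4*4/7 + 17/32*1/7 = 1/4 = pi_B  (ok)
  7/32*5/7 + 1/4*2/7 + 17/32*4/7 = 17/32 = pi_C  (ok)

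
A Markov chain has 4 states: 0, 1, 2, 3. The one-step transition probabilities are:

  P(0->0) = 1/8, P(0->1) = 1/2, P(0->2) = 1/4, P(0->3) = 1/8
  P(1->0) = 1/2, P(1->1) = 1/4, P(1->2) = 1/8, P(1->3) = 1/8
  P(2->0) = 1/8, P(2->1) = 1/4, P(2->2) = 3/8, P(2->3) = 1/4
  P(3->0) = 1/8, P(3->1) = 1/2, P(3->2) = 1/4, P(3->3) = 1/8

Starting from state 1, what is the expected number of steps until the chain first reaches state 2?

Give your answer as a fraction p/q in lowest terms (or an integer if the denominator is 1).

Let h_i = expected steps to first reach 2 from state i.
Boundary: h_2 = 0.
First-step equations for the other states:
  h_0 = 1 + 1/8*h_0 + 1/2*h_1 + 1/4*h_2 + 1/8*h_3
  h_1 = 1 + 1/2*h_0 + 1/4*h_1 + 1/8*h_2 + 1/8*h_3
  h_3 = 1 + 1/8*h_0 + 1/2*h_1 + 1/4*h_2 + 1/8*h_3

Substituting h_2 = 0 and rearranging gives the linear system (I - Q) h = 1:
  [7/8, -1/2, -1/8] . (h_0, h_1, h_3) = 1
  [-1/2, 3/4, -1/8] . (h_0, h_1, h_3) = 1
  [-1/8, -1/2, 7/8] . (h_0, h_1, h_3) = 1

Solving yields:
  h_0 = 5
  h_1 = 11/2
  h_3 = 5

Starting state is 1, so the expected hitting time is h_1 = 11/2.

Answer: 11/2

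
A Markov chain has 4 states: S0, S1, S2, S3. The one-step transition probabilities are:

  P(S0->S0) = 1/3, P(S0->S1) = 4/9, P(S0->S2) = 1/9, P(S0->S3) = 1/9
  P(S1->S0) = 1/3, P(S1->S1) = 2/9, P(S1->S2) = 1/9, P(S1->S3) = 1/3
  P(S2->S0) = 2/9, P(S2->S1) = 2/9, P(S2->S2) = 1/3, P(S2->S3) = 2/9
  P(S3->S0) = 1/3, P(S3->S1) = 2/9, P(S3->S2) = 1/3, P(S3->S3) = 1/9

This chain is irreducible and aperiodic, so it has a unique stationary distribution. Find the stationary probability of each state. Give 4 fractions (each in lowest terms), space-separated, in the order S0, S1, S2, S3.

Answer: 220/707 206/707 141/707 20/101

Derivation:
The stationary distribution satisfies pi = pi * P, i.e.:
  pi_S0 = 1/3*pi_S0 + 1/3*pi_S1 + 2/9*pi_S2 + 1/3*pi_S3
  pi_S1 = 4/9*pi_S0 + 2/9*pi_S1 + 2/9*pi_S2 + 2/9*pi_S3
  pi_S2 = 1/9*pi_S0 + 1/9*pi_S1 + 1/3*pi_S2 + 1/3*pi_S3
  pi_S3 = 1/9*pi_S0 + 1/3*pi_S1 + 2/9*pi_S2 + 1/9*pi_S3
with normalization: pi_S0 + pi_S1 + pi_S2 + pi_S3 = 1.

Using the first 3 balance equations plus normalization, the linear system A*pi = b is:
  [-2/3, 1/3, 2/9, 1/3] . pi = 0
  [4/9, -7/9, 2/9, 2/9] . pi = 0
  [1/9, 1/9, -2/3, 1/3] . pi = 0
  [1, 1, 1, 1] . pi = 1

Solving yields:
  pi_S0 = 220/707
  pi_S1 = 206/707
  pi_S2 = 141/707
  pi_S3 = 20/101

Verification (pi * P):
  220/707*1/3 + 206/707*1/3 + 141/707*2/9 + 20/101*1/3 = 220/707 = pi_S0  (ok)
  220/707*4/9 + 206/707*2/9 + 141/707*2/9 + 20/101*2/9 = 206/707 = pi_S1  (ok)
  220/707*1/9 + 206/707*1/9 + 141/707*1/3 + 20/101*1/3 = 141/707 = pi_S2  (ok)
  220/707*1/9 + 206/707*1/3 + 141/707*2/9 + 20/101*1/9 = 20/101 = pi_S3  (ok)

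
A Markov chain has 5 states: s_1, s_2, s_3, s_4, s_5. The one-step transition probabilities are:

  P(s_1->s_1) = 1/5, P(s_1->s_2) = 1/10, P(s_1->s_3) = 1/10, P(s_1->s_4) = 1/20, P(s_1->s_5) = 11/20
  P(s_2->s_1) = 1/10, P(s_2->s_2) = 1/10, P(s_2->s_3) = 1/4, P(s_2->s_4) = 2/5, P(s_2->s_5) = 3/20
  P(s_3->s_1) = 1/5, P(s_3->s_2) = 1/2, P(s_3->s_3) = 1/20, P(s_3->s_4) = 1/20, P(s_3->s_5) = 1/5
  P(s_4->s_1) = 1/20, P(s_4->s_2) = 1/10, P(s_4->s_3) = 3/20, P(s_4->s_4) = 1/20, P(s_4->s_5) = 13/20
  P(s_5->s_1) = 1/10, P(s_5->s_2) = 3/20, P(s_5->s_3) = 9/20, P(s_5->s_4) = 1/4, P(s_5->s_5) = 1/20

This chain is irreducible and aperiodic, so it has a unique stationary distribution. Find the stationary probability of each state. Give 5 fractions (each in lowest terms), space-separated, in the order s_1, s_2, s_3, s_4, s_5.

Answer: 1759/13941 943/4647 3113/13941 2446/13941 3794/13941

Derivation:
The stationary distribution satisfies pi = pi * P, i.e.:
  pi_s_1 = 1/5*pi_s_1 + 1/10*pi_s_2 + 1/5*pi_s_3 + 1/20*pi_s_4 + 1/10*pi_s_5
  pi_s_2 = 1/10*pi_s_1 + 1/10*pi_s_2 + 1/2*pi_s_3 + 1/10*pi_s_4 + 3/20*pi_s_5
  pi_s_3 = 1/10*pi_s_1 + 1/4*pi_s_2 + 1/20*pi_s_3 + 3/20*pi_s_4 + 9/20*pi_s_5
  pi_s_4 = 1/20*pi_s_1 + 2/5*pi_s_2 + 1/20*pi_s_3 + 1/20*pi_s_4 + 1/4*pi_s_5
  pi_s_5 = 11/20*pi_s_1 + 3/20*pi_s_2 + 1/5*pi_s_3 + 13/20*pi_s_4 + 1/20*pi_s_5
with normalization: pi_s_1 + pi_s_2 + pi_s_3 + pi_s_4 + pi_s_5 = 1.

Using the first 4 balance equations plus normalization, the linear system A*pi = b is:
  [-4/5, 1/10, 1/5, 1/20, 1/10] . pi = 0
  [1/10, -9/10, 1/2, 1/10, 3/20] . pi = 0
  [1/10, 1/4, -19/20, 3/20, 9/20] . pi = 0
  [1/20, 2/5, 1/20, -19/20, 1/4] . pi = 0
  [1, 1, 1, 1, 1] . pi = 1

Solving yields:
  pi_s_1 = 1759/13941
  pi_s_2 = 943/4647
  pi_s_3 = 3113/13941
  pi_s_4 = 2446/13941
  pi_s_5 = 3794/13941

Verification (pi * P):
  1759/13941*1/5 + 943/4647*1/10 + 3113/13941*1/5 + 2446/13941*1/20 + 3794/13941*1/10 = 1759/13941 = pi_s_1  (ok)
  1759/13941*1/10 + 943/4647*1/10 + 3113/13941*1/2 + 2446/13941*1/10 + 3794/13941*3/20 = 943/4647 = pi_s_2  (ok)
  1759/13941*1/10 + 943/4647*1/4 + 3113/13941*1/20 + 2446/13941*3/20 + 3794/13941*9/20 = 3113/13941 = pi_s_3  (ok)
  1759/13941*1/20 + 943/4647*2/5 + 3113/13941*1/20 + 2446/13941*1/20 + 3794/13941*1/4 = 2446/13941 = pi_s_4  (ok)
  1759/13941*11/20 + 943/4647*3/20 + 3113/13941*1/5 + 2446/13941*13/20 + 3794/13941*1/20 = 3794/13941 = pi_s_5  (ok)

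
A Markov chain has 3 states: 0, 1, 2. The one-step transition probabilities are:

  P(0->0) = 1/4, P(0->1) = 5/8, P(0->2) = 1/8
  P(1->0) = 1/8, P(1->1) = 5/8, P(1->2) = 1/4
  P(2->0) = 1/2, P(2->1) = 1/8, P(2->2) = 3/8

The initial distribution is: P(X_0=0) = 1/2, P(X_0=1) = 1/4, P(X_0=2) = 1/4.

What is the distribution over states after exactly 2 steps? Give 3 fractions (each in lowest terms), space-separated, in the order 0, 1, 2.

Propagating the distribution step by step (d_{t+1} = d_t * P):
d_0 = (0=1/2, 1=1/4, 2=1/4)
  d_1[0] = 1/2*1/4 + 1/4*1/8 + 1/4*1/2 = 9/32
  d_1[1] = 1/2*5/8 + 1/4*5/8 + 1/4*1/8 = 1/2
  d_1[2] = 1/2*1/8 + 1/4*1/4 + 1/4*3/8 = 7/32
d_1 = (0=9/32, 1=1/2, 2=7/32)
  d_2[0] = 9/32*1/4 + 1/2*1/8 + 7/32*1/2 = 31/128
  d_2[1] = 9/32*5/8 + 1/2*5/8 + 7/32*1/8 = 33/64
  d_2[2] = 9/32*1/8 + 1/2*1/4 + 7/32*3/8 = 31/128
d_2 = (0=31/128, 1=33/64, 2=31/128)

Answer: 31/128 33/64 31/128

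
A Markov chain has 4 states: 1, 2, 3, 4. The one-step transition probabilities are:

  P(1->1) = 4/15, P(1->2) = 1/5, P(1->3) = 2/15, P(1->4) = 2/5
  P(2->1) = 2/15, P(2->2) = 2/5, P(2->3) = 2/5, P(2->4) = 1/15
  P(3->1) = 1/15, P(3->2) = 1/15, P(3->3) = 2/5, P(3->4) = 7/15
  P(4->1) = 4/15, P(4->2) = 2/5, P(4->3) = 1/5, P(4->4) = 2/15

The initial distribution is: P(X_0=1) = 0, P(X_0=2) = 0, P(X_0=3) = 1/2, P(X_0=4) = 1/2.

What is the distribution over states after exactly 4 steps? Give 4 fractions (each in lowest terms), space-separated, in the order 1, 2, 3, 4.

Propagating the distribution step by step (d_{t+1} = d_t * P):
d_0 = (1=0, 2=0, 3=1/2, 4=1/2)
  d_1[1] = 0*4/15 + 0*2/15 + 1/2*1/15 + 1/2*4/15 = 1/6
  d_1[2] = 0*1/5 + 0*2/5 + 1/2*1/15 + 1/2*2/5 = 7/30
  d_1[3] = 0*2/15 + 0*2/5 + 1/2*2/5 + 1/2*1/5 = 3/10
  d_1[4] = 0*2/5 + 0*1/15 + 1/2*7/15 + 1/2*2/15 = 3/10
d_1 = (1=1/6, 2=7/30, 3=3/10, 4=3/10)
  d_2[1] = 1/6*4/15 + 7/30*2/15 + 3/10*1/15 + 3/10*4/15 = 79/450
  d_2[2] = 1/6*1/5 + 7/30*2/5 + 3/10*1/15 + 3/10*2/5 = 4/15
  d_2[3] = 1/6*2/15 + 7/30*2/5 + 3/10*2/5 + 3/10*1/5 = 133/450
  d_2[4] = 1/6*2/5 + 7/30*1/15 + 3/10*7/15 + 3/10*2/15 = 59/225
d_2 = (1=79/450, 2=4/15, 3=133/450, 4=59/225)
  d_3[1] = 79/450*4/15 + 4/15*2/15 + 133/450*1/15 + 59/225*4/15 = 43/250
  d_3[2] = 79/450*1/5 + 4/15*2/5 + 133/450*1/15 + 59/225*2/5 = 899/3375
  d_3[3] = 79/450*2/15 + 4/15*2/5 + 133/450*2/5 + 59/225*1/5 = 203/675
  d_3[4] = 79/450*2/5 + 4/15*1/15 + 133/450*7/15 + 59/225*2/15 = 587/2250
d_3 = (1=43/250, 2=899/3375, 3=203/675, 4=587/2250)
  d_4[1] = 43/250*4/15 + 899/3375*2/15 + 203/675*1/15 + 587/2250*4/15 = 8657/50625
  d_4[2] = 43/250*1/5 + 899/3375*2/5 + 203/675*1/15 + 587/2250*2/5 = 26867/101250
  d_4[3] = 43/250*2/15 + 899/3375*2/5 + 203/675*2/5 + 587/2250*1/5 = 3397/11250
  d_4[4] = 43/250*2/5 + 899/3375*1/15 + 203/675*7/15 + 587/2250*2/15 = 1472/5625
d_4 = (1=8657/50625, 2=26867/101250, 3=3397/11250, 4=1472/5625)

Answer: 8657/50625 26867/101250 3397/11250 1472/5625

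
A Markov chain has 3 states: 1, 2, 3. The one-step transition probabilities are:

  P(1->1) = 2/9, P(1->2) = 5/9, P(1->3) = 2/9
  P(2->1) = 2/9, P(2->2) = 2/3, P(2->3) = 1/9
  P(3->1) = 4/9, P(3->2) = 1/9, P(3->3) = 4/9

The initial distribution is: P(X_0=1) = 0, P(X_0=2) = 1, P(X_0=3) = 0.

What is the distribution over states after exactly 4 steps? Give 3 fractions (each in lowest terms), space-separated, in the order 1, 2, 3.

Propagating the distribution step by step (d_{t+1} = d_t * P):
d_0 = (1=0, 2=1, 3=0)
  d_1[1] = 0*2/9 + 1*2/9 + 0*4/9 = 2/9
  d_1[2] = 0*5/9 + 1*2/3 + 0*1/9 = 2/3
  d_1[3] = 0*2/9 + 1*1/9 + 0*4/9 = 1/9
d_1 = (1=2/9, 2=2/3, 3=1/9)
  d_2[1] = 2/9*2/9 + 2/3*2/9 + 1/9*4/9 = 20/81
  d_2[2] = 2/9*5/9 + 2/3*2/3 + 1/9*1/9 = 47/81
  d_2[3] = 2/9*2/9 + 2/3*1/9 + 1/9*4/9 = 14/81
d_2 = (1=20/81, 2=47/81, 3=14/81)
  d_3[1] = 20/81*2/9 + 47/81*2/9 + 14/81*4/9 = 190/729
  d_3[2] = 20/81*5/9 + 47/81*2/3 + 14/81*1/9 = 44/81
  d_3[3] = 20/81*2/9 + 47/81*1/9 + 14/81*4/9 = 143/729
d_3 = (1=190/729, 2=44/81, 3=143/729)
  d_4[1] = 190/729*2/9 + 44/81*2/9 + 143/729*4/9 = 1744/6561
  d_4[2] = 190/729*5/9 + 44/81*2/3 + 143/729*1/9 = 3469/6561
  d_4[3] = 190/729*2/9 + 44/81*1/9 + 143/729*4/9 = 1348/6561
d_4 = (1=1744/6561, 2=3469/6561, 3=1348/6561)

Answer: 1744/6561 3469/6561 1348/6561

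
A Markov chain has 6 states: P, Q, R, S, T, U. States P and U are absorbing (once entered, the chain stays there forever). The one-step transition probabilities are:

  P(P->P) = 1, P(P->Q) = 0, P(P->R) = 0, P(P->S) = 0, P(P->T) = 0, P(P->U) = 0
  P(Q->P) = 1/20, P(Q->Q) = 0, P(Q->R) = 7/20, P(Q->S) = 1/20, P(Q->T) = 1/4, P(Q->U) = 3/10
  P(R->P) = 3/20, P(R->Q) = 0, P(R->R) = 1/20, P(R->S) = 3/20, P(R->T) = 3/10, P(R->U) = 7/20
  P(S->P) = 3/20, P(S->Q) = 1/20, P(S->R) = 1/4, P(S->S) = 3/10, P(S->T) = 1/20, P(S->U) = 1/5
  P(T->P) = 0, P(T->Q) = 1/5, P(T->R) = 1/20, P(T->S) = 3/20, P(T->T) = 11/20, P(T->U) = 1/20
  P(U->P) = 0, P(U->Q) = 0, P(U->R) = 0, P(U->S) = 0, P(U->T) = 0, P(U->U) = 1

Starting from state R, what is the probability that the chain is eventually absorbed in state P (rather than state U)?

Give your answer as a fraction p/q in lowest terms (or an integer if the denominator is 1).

Answer: 9441/32068

Derivation:
Let a_i = P(absorbed in P | start in state i).
Boundary conditions: a_P = 1, a_U = 0.
For each transient state i, a_i = sum_j P(i->j) * a_j:
  a_Q = 1/20*a_P + 0*a_Q + 7/20*a_R + 1/20*a_S + 1/4*a_T + 3/10*a_U
  a_R = 3/20*a_P + 0*a_Q + 1/20*a_R + 3/20*a_S + 3/10*a_T + 7/20*a_U
  a_S = 3/20*a_P + 1/20*a_Q + 1/4*a_R + 3/10*a_S + 1/20*a_T + 1/5*a_U
  a_T = 0*a_P + 1/5*a_Q + 1/20*a_R + 3/20*a_S + 11/20*a_T + 1/20*a_U

Substituting a_P = 1 and a_U = 0, rearrange to (I - Q) a = r where r[i] = P(i -> P):
  [1, -7/20, -1/20, -1/4] . (a_Q, a_R, a_S, a_T) = 1/20
  [0, 19/20, -3/20, -3/10] . (a_Q, a_R, a_S, a_T) = 3/20
  [-1/20, -1/4, 7/10, -1/20] . (a_Q, a_R, a_S, a_T) = 3/20
  [-1/5, -1/20, -3/20, 9/20] . (a_Q, a_R, a_S, a_T) = 0

Solving yields:
  a_Q = 7521/32068
  a_R = 9441/32068
  a_S = 11365/32068
  a_T = 2045/8017

Starting state is R, so the absorption probability is a_R = 9441/32068.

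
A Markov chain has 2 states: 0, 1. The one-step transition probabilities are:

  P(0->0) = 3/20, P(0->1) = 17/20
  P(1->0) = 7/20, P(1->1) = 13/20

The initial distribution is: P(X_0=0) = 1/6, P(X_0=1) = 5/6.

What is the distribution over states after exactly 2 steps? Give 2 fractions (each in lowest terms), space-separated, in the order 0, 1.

Answer: 43/150 107/150

Derivation:
Propagating the distribution step by step (d_{t+1} = d_t * P):
d_0 = (0=1/6, 1=5/6)
  d_1[0] = 1/6*3/20 + 5/6*7/20 = 19/60
  d_1[1] = 1/6*17/20 + 5/6*13/20 = 41/60
d_1 = (0=19/60, 1=41/60)
  d_2[0] = 19/60*3/20 + 41/60*7/20 = 43/150
  d_2[1] = 19/60*17/20 + 41/60*13/20 = 107/150
d_2 = (0=43/150, 1=107/150)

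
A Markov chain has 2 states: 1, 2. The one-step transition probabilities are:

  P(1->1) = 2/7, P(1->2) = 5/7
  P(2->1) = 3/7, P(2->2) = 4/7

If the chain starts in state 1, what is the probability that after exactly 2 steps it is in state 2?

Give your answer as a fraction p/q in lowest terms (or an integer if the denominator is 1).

Answer: 30/49

Derivation:
Computing P^2 by repeated multiplication:
P^1 =
  1: [2/7, 5/7]
  2: [3/7, 4/7]
P^2 =
  1: [19/49, 30/49]
  2: [18/49, 31/49]

(P^2)[1 -> 2] = 30/49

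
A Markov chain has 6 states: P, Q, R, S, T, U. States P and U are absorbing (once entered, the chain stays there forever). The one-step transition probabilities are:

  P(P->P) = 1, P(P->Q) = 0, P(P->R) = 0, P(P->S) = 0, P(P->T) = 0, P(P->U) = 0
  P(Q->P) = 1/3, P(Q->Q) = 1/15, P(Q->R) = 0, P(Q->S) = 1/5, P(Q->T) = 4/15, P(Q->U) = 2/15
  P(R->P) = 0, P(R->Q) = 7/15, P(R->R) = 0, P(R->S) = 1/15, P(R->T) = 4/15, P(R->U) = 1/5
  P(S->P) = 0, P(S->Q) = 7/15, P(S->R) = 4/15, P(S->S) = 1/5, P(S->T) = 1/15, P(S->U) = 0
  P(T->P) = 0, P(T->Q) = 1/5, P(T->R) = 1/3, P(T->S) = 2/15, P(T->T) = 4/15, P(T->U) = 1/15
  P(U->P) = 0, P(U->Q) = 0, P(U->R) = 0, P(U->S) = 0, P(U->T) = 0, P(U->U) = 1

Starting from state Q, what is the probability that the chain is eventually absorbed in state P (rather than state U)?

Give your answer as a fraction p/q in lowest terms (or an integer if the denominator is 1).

Answer: 8145/13457

Derivation:
Let a_i = P(absorbed in P | start in state i).
Boundary conditions: a_P = 1, a_U = 0.
For each transient state i, a_i = sum_j P(i->j) * a_j:
  a_Q = 1/3*a_P + 1/15*a_Q + 0*a_R + 1/5*a_S + 4/15*a_T + 2/15*a_U
  a_R = 0*a_P + 7/15*a_Q + 0*a_R + 1/15*a_S + 4/15*a_T + 1/5*a_U
  a_S = 0*a_P + 7/15*a_Q + 4/15*a_R + 1/5*a_S + 1/15*a_T + 0*a_U
  a_T = 0*a_P + 1/5*a_Q + 1/3*a_R + 2/15*a_S + 4/15*a_T + 1/15*a_U

Substituting a_P = 1 and a_U = 0, rearrange to (I - Q) a = r where r[i] = P(i -> P):
  [14/15, 0, -1/5, -4/15] . (a_Q, a_R, a_S, a_T) = 1/3
  [-7/15, 1, -1/15, -4/15] . (a_Q, a_R, a_S, a_T) = 0
  [-7/15, -4/15, 4/5, -1/15] . (a_Q, a_R, a_S, a_T) = 0
  [-1/5, -1/3, -2/15, 11/15] . (a_Q, a_R, a_S, a_T) = 0

Solving yields:
  a_Q = 8145/13457
  a_R = 5950/13457
  a_S = 7255/13457
  a_T = 6245/13457

Starting state is Q, so the absorption probability is a_Q = 8145/13457.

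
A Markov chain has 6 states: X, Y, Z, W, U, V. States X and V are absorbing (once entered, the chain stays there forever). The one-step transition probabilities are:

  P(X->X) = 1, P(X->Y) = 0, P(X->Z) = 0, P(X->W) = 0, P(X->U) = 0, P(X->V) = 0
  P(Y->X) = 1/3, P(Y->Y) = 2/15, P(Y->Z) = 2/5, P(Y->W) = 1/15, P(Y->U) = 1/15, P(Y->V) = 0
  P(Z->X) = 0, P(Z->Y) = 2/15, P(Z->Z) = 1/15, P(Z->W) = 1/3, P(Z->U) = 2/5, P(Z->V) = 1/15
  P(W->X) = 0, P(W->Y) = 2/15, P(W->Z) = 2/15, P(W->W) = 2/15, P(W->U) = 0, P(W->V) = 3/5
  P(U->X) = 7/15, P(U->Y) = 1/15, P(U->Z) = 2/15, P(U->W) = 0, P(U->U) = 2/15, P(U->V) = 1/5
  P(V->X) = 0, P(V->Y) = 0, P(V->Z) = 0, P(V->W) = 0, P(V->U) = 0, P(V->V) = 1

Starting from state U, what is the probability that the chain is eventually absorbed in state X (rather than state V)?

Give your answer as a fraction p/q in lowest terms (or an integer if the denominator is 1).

Let a_i = P(absorbed in X | start in state i).
Boundary conditions: a_X = 1, a_V = 0.
For each transient state i, a_i = sum_j P(i->j) * a_j:
  a_Y = 1/3*a_X + 2/15*a_Y + 2/5*a_Z + 1/15*a_W + 1/15*a_U + 0*a_V
  a_Z = 0*a_X + 2/15*a_Y + 1/15*a_Z + 1/3*a_W + 2/5*a_U + 1/15*a_V
  a_W = 0*a_X + 2/15*a_Y + 2/15*a_Z + 2/15*a_W + 0*a_U + 3/5*a_V
  a_U = 7/15*a_X + 1/15*a_Y + 2/15*a_Z + 0*a_W + 2/15*a_U + 1/5*a_V

Substituting a_X = 1 and a_V = 0, rearrange to (I - Q) a = r where r[i] = P(i -> X):
  [13/15, -2/5, -1/15, -1/15] . (a_Y, a_Z, a_W, a_U) = 1/3
  [-2/15, 14/15, -1/3, -2/5] . (a_Y, a_Z, a_W, a_U) = 0
  [-2/15, -2/15, 13/15, 0] . (a_Y, a_Z, a_W, a_U) = 0
  [-1/15, -2/15, 0, 13/15] . (a_Y, a_Z, a_W, a_U) = 7/15

Solving yields:
  a_Y = 3741/5779
  a_Z = 2499/5779
  a_W = 960/5779
  a_U = 3784/5779

Starting state is U, so the absorption probability is a_U = 3784/5779.

Answer: 3784/5779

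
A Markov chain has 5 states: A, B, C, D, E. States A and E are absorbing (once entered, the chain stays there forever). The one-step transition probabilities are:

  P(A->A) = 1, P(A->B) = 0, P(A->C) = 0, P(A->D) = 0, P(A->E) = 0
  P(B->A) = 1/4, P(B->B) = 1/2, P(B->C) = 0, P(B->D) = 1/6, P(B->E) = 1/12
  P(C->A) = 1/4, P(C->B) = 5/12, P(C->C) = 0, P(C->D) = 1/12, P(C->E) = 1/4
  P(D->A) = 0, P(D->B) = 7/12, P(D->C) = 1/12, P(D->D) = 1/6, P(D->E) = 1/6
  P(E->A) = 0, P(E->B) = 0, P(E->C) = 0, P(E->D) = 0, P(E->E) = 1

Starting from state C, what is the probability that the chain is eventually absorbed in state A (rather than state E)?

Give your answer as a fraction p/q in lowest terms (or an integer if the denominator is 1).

Answer: 309/536

Derivation:
Let a_i = P(absorbed in A | start in state i).
Boundary conditions: a_A = 1, a_E = 0.
For each transient state i, a_i = sum_j P(i->j) * a_j:
  a_B = 1/4*a_A + 1/2*a_B + 0*a_C + 1/6*a_D + 1/12*a_E
  a_C = 1/4*a_A + 5/12*a_B + 0*a_C + 1/12*a_D + 1/4*a_E
  a_D = 0*a_A + 7/12*a_B + 1/12*a_C + 1/6*a_D + 1/6*a_E

Substituting a_A = 1 and a_E = 0, rearrange to (I - Q) a = r where r[i] = P(i -> A):
  [1/2, 0, -1/6] . (a_B, a_C, a_D) = 1/4
  [-5/12, 1, -1/12] . (a_B, a_C, a_D) = 1/4
  [-7/12, -1/12, 5/6] . (a_B, a_C, a_D) = 0

Solving yields:
  a_B = 363/536
  a_C = 309/536
  a_D = 285/536

Starting state is C, so the absorption probability is a_C = 309/536.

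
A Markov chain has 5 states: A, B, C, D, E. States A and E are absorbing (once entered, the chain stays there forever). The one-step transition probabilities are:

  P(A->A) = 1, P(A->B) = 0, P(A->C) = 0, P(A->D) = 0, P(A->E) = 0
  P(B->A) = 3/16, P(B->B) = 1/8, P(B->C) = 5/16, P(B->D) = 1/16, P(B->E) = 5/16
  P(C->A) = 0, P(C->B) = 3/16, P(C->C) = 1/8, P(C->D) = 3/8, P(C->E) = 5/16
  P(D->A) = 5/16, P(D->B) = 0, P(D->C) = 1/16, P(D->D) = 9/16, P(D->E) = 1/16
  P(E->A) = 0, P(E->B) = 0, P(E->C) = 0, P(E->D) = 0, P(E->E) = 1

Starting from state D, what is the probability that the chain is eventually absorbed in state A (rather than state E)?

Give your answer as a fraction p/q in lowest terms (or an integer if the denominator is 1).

Let a_i = P(absorbed in A | start in state i).
Boundary conditions: a_A = 1, a_E = 0.
For each transient state i, a_i = sum_j P(i->j) * a_j:
  a_B = 3/16*a_A + 1/8*a_B + 5/16*a_C + 1/16*a_D + 5/16*a_E
  a_C = 0*a_A + 3/16*a_B + 1/8*a_C + 3/8*a_D + 5/16*a_E
  a_D = 5/16*a_A + 0*a_B + 1/16*a_C + 9/16*a_D + 1/16*a_E

Substituting a_A = 1 and a_E = 0, rearrange to (I - Q) a = r where r[i] = P(i -> A):
  [7/8, -5/16, -1/16] . (a_B, a_C, a_D) = 3/16
  [-3/16, 7/8, -3/8] . (a_B, a_C, a_D) = 0
  [0, -1/16, 7/16] . (a_B, a_C, a_D) = 5/16

Solving yields:
  a_B = 124/295
  a_C = 249/590
  a_D = 457/590

Starting state is D, so the absorption probability is a_D = 457/590.

Answer: 457/590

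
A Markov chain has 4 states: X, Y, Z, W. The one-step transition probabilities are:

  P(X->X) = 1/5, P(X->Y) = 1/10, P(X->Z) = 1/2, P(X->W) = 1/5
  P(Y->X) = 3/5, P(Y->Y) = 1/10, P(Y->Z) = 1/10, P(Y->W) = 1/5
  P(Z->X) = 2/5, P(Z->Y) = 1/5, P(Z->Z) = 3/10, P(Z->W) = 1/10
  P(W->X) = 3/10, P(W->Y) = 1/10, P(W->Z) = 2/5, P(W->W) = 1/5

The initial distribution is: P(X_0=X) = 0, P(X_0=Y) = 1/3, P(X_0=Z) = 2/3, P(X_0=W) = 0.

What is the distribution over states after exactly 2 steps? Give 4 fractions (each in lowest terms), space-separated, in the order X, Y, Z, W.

Propagating the distribution step by step (d_{t+1} = d_t * P):
d_0 = (X=0, Y=1/3, Z=2/3, W=0)
  d_1[X] = 0*1/5 + 1/3*3/5 + 2/3*2/5 + 0*3/10 = 7/15
  d_1[Y] = 0*1/10 + 1/3*1/10 + 2/3*1/5 + 0*1/10 = 1/6
  d_1[Z] = 0*1/2 + 1/3*1/10 + 2/3*3/10 + 0*2/5 = 7/30
  d_1[W] = 0*1/5 + 1/3*1/5 + 2/3*1/10 + 0*1/5 = 2/15
d_1 = (X=7/15, Y=1/6, Z=7/30, W=2/15)
  d_2[X] = 7/15*1/5 + 1/6*3/5 + 7/30*2/5 + 2/15*3/10 = 49/150
  d_2[Y] = 7/15*1/10 + 1/6*1/10 + 7/30*1/5 + 2/15*1/10 = 37/300
  d_2[Z] = 7/15*1/2 + 1/6*1/10 + 7/30*3/10 + 2/15*2/5 = 28/75
  d_2[W] = 7/15*1/5 + 1/6*1/5 + 7/30*1/10 + 2/15*1/5 = 53/300
d_2 = (X=49/150, Y=37/300, Z=28/75, W=53/300)

Answer: 49/150 37/300 28/75 53/300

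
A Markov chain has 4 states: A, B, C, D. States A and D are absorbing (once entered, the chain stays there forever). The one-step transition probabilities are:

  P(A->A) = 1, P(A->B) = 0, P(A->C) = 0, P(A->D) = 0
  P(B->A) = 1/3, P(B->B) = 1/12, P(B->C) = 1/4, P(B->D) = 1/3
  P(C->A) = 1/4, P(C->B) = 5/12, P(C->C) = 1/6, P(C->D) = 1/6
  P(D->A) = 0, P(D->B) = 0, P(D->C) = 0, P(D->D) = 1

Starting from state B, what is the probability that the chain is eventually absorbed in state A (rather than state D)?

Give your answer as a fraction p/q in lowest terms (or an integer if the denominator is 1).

Answer: 49/95

Derivation:
Let a_i = P(absorbed in A | start in state i).
Boundary conditions: a_A = 1, a_D = 0.
For each transient state i, a_i = sum_j P(i->j) * a_j:
  a_B = 1/3*a_A + 1/12*a_B + 1/4*a_C + 1/3*a_D
  a_C = 1/4*a_A + 5/12*a_B + 1/6*a_C + 1/6*a_D

Substituting a_A = 1 and a_D = 0, rearrange to (I - Q) a = r where r[i] = P(i -> A):
  [11/12, -1/4] . (a_B, a_C) = 1/3
  [-5/12, 5/6] . (a_B, a_C) = 1/4

Solving yields:
  a_B = 49/95
  a_C = 53/95

Starting state is B, so the absorption probability is a_B = 49/95.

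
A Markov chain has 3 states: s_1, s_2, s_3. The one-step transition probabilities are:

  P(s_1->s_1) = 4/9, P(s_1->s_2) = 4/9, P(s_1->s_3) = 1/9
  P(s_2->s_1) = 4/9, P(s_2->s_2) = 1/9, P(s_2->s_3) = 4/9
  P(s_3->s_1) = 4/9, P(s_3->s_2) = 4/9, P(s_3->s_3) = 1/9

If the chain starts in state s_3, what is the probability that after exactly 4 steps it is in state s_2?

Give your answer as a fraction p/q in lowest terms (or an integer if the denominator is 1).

Computing P^4 by repeated multiplication:
P^1 =
  s_1: [4/9, 4/9, 1/9]
  s_2: [4/9, 1/9, 4/9]
  s_3: [4/9, 4/9, 1/9]
P^2 =
  s_1: [4/9, 8/27, 7/27]
  s_2: [4/9, 11/27, 4/27]
  s_3: [4/9, 8/27, 7/27]
P^3 =
  s_1: [4/9, 28/81, 17/81]
  s_2: [4/9, 25/81, 20/81]
  s_3: [4/9, 28/81, 17/81]
P^4 =
  s_1: [4/9, 80/243, 55/243]
  s_2: [4/9, 83/243, 52/243]
  s_3: [4/9, 80/243, 55/243]

(P^4)[s_3 -> s_2] = 80/243

Answer: 80/243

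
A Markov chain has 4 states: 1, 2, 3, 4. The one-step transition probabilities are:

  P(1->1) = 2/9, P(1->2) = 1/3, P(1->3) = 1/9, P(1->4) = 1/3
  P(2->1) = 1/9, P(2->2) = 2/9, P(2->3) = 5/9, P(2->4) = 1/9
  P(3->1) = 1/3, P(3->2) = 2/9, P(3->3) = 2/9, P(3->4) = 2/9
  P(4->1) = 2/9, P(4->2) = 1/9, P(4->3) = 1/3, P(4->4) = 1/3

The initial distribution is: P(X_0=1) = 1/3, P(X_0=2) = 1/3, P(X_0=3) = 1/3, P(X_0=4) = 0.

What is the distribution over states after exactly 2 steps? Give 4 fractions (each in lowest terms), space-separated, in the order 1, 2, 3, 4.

Propagating the distribution step by step (d_{t+1} = d_t * P):
d_0 = (1=1/3, 2=1/3, 3=1/3, 4=0)
  d_1[1] = 1/3*2/9 + 1/3*1/9 + 1/3*1/3 + 0*2/9 = 2/9
  d_1[2] = 1/3*1/3 + 1/3*2/9 + 1/3*2/9 + 0*1/9 = 7/27
  d_1[3] = 1/3*1/9 + 1/3*5/9 + 1/3*2/9 + 0*1/3 = 8/27
  d_1[4] = 1/3*1/3 + 1/3*1/9 + 1/3*2/9 + 0*1/3 = 2/9
d_1 = (1=2/9, 2=7/27, 3=8/27, 4=2/9)
  d_2[1] = 2/9*2/9 + 7/27*1/9 + 8/27*1/3 + 2/9*2/9 = 55/243
  d_2[2] = 2/9*1/3 + 7/27*2/9 + 8/27*2/9 + 2/9*1/9 = 2/9
  d_2[3] = 2/9*1/9 + 7/27*5/9 + 8/27*2/9 + 2/9*1/3 = 25/81
  d_2[4] = 2/9*1/3 + 7/27*1/9 + 8/27*2/9 + 2/9*1/3 = 59/243
d_2 = (1=55/243, 2=2/9, 3=25/81, 4=59/243)

Answer: 55/243 2/9 25/81 59/243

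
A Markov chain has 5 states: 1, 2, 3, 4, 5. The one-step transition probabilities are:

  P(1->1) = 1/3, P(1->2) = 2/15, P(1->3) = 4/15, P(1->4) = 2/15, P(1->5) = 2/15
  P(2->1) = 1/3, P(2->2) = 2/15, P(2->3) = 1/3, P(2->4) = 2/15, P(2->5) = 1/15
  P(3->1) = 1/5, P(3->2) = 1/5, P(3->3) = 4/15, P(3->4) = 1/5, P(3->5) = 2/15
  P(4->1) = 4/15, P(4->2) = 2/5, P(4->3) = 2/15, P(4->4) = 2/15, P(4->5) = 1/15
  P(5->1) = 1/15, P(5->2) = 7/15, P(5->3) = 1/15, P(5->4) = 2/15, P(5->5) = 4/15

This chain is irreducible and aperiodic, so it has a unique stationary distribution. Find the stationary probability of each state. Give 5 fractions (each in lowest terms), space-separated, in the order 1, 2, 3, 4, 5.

The stationary distribution satisfies pi = pi * P, i.e.:
  pi_1 = 1/3*pi_1 + 1/3*pi_2 + 1/5*pi_3 + 4/15*pi_4 + 1/15*pi_5
  pi_2 = 2/15*pi_1 + 2/15*pi_2 + 1/5*pi_3 + 2/5*pi_4 + 7/15*pi_5
  pi_3 = 4/15*pi_1 + 1/3*pi_2 + 4/15*pi_3 + 2/15*pi_4 + 1/15*pi_5
  pi_4 = 2/15*pi_1 + 2/15*pi_2 + 1/5*pi_3 + 2/15*pi_4 + 2/15*pi_5
  pi_5 = 2/15*pi_1 + 1/15*pi_2 + 2/15*pi_3 + 1/15*pi_4 + 4/15*pi_5
with normalization: pi_1 + pi_2 + pi_3 + pi_4 + pi_5 = 1.

Using the first 4 balance equations plus normalization, the linear system A*pi = b is:
  [-2/3, 1/3, 1/5, 4/15, 1/15] . pi = 0
  [2/15, -13/15, 1/5, 2/5, 7/15] . pi = 0
  [4/15, 1/3, -11/15, 2/15, 1/15] . pi = 0
  [2/15, 2/15, 1/5, -13/15, 2/15] . pi = 0
  [1, 1, 1, 1, 1] . pi = 1

Solving yields:
  pi_1 = 91/352
  pi_2 = 59/256
  pi_3 = 167/704
  pi_4 = 105/704
  pi_5 = 351/2816

Verification (pi * P):
  91/352*1/3 + 59/256*1/3 + 167/704*1/5 + 105/704*4/15 + 351/2816*1/15 = 91/352 = pi_1  (ok)
  91/352*2/15 + 59/256*2/15 + 167/704*1/5 + 105/704*2/5 + 351/2816*7/15 = 59/256 = pi_2  (ok)
  91/352*4/15 + 59/256*1/3 + 167/704*4/15 + 105/704*2/15 + 351/2816*1/15 = 167/704 = pi_3  (ok)
  91/352*2/15 + 59/256*2/15 + 167/704*1/5 + 105/704*2/15 + 351/2816*2/15 = 105/704 = pi_4  (ok)
  91/352*2/15 + 59/256*1/15 + 167/704*2/15 + 105/704*1/15 + 351/2816*4/15 = 351/2816 = pi_5  (ok)

Answer: 91/352 59/256 167/704 105/704 351/2816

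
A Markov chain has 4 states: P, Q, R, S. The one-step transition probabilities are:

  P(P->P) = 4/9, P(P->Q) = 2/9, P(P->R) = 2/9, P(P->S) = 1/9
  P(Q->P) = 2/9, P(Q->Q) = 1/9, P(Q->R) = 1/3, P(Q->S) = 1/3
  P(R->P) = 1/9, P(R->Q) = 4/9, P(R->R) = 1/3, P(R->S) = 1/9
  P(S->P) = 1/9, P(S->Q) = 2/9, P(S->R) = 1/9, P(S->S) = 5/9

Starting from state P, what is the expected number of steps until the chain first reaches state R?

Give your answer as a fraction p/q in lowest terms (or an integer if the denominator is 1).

Answer: 75/16

Derivation:
Let h_i = expected steps to first reach R from state i.
Boundary: h_R = 0.
First-step equations for the other states:
  h_P = 1 + 4/9*h_P + 2/9*h_Q + 2/9*h_R + 1/9*h_S
  h_Q = 1 + 2/9*h_P + 1/9*h_Q + 1/3*h_R + 1/3*h_S
  h_S = 1 + 1/9*h_P + 2/9*h_Q + 1/9*h_R + 5/9*h_S

Substituting h_R = 0 and rearranging gives the linear system (I - Q) h = 1:
  [5/9, -2/9, -1/9] . (h_P, h_Q, h_S) = 1
  [-2/9, 8/9, -1/3] . (h_P, h_Q, h_S) = 1
  [-1/9, -2/9, 4/9] . (h_P, h_Q, h_S) = 1

Solving yields:
  h_P = 75/16
  h_Q = 141/32
  h_S = 45/8

Starting state is P, so the expected hitting time is h_P = 75/16.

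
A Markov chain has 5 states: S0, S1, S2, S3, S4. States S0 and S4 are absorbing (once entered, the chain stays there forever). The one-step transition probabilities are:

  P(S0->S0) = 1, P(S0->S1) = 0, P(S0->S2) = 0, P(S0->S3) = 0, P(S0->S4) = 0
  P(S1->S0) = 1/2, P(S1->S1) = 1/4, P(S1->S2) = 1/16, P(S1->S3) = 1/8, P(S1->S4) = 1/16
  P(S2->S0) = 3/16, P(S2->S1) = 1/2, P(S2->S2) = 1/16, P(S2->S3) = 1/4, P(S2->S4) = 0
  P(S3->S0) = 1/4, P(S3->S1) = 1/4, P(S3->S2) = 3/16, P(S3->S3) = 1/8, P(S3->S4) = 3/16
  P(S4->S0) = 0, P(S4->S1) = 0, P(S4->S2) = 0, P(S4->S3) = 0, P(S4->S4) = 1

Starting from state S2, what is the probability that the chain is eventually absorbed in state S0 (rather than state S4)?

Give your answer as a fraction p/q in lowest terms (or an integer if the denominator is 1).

Let a_i = P(absorbed in S0 | start in state i).
Boundary conditions: a_S0 = 1, a_S4 = 0.
For each transient state i, a_i = sum_j P(i->j) * a_j:
  a_S1 = 1/2*a_S0 + 1/4*a_S1 + 1/16*a_S2 + 1/8*a_S3 + 1/16*a_S4
  a_S2 = 3/16*a_S0 + 1/2*a_S1 + 1/16*a_S2 + 1/4*a_S3 + 0*a_S4
  a_S3 = 1/4*a_S0 + 1/4*a_S1 + 3/16*a_S2 + 1/8*a_S3 + 3/16*a_S4

Substituting a_S0 = 1 and a_S4 = 0, rearrange to (I - Q) a = r where r[i] = P(i -> S0):
  [3/4, -1/16, -1/8] . (a_S1, a_S2, a_S3) = 1/2
  [-1/2, 15/16, -1/4] . (a_S1, a_S2, a_S3) = 3/16
  [-1/4, -3/16, 7/8] . (a_S1, a_S2, a_S3) = 1/4

Solving yields:
  a_S1 = 89/104
  a_S2 = 11/13
  a_S3 = 37/52

Starting state is S2, so the absorption probability is a_S2 = 11/13.

Answer: 11/13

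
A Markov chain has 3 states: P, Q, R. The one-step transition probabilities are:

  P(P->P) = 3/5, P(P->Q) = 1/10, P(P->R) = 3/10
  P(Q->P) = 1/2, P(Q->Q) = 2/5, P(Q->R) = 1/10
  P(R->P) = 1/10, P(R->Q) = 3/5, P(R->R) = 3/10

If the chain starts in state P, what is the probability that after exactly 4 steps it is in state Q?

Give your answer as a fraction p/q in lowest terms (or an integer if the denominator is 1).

Answer: 399/1250

Derivation:
Computing P^4 by repeated multiplication:
P^1 =
  P: [3/5, 1/10, 3/10]
  Q: [1/2, 2/5, 1/10]
  R: [1/10, 3/5, 3/10]
P^2 =
  P: [11/25, 7/25, 7/25]
  Q: [51/100, 27/100, 11/50]
  R: [39/100, 43/100, 9/50]
P^3 =
  P: [54/125, 81/250, 61/250]
  Q: [463/1000, 291/1000, 123/500]
  R: [467/1000, 319/1000, 107/500]
P^4 =
  P: [557/1250, 399/1250, 147/625]
  Q: [4479/10000, 3103/10000, 1209/5000]
  R: [4611/10000, 3027/10000, 1181/5000]

(P^4)[P -> Q] = 399/1250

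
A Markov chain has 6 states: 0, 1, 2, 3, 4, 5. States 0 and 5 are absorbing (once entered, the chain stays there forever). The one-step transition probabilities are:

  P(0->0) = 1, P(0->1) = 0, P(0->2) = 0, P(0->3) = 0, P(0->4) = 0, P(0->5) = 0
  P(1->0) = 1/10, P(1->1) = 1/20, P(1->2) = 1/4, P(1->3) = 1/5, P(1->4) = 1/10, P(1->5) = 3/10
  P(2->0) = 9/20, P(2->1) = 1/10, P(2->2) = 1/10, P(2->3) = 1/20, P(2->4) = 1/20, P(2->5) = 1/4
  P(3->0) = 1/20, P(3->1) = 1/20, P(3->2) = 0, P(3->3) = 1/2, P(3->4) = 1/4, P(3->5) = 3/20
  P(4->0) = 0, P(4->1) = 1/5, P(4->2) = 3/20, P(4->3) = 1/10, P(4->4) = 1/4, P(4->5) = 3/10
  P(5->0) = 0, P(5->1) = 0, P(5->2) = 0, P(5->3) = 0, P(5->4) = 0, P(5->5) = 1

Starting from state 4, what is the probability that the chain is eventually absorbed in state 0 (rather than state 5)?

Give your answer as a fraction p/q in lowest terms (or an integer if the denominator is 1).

Let a_i = P(absorbed in 0 | start in state i).
Boundary conditions: a_0 = 1, a_5 = 0.
For each transient state i, a_i = sum_j P(i->j) * a_j:
  a_1 = 1/10*a_0 + 1/20*a_1 + 1/4*a_2 + 1/5*a_3 + 1/10*a_4 + 3/10*a_5
  a_2 = 9/20*a_0 + 1/10*a_1 + 1/10*a_2 + 1/20*a_3 + 1/20*a_4 + 1/4*a_5
  a_3 = 1/20*a_0 + 1/20*a_1 + 0*a_2 + 1/2*a_3 + 1/4*a_4 + 3/20*a_5
  a_4 = 0*a_0 + 1/5*a_1 + 3/20*a_2 + 1/10*a_3 + 1/4*a_4 + 3/10*a_5

Substituting a_0 = 1 and a_5 = 0, rearrange to (I - Q) a = r where r[i] = P(i -> 0):
  [19/20, -1/4, -1/5, -1/10] . (a_1, a_2, a_3, a_4) = 1/10
  [-1/10, 9/10, -1/20, -1/20] . (a_1, a_2, a_3, a_4) = 9/20
  [-1/20, 0, 1/2, -1/4] . (a_1, a_2, a_3, a_4) = 1/20
  [-1/5, -3/20, -1/10, 3/4] . (a_1, a_2, a_3, a_4) = 0

Solving yields:
  a_1 = 13561/40974
  a_2 = 7699/13658
  a_3 = 10255/40974
  a_4 = 3201/13658

Starting state is 4, so the absorption probability is a_4 = 3201/13658.

Answer: 3201/13658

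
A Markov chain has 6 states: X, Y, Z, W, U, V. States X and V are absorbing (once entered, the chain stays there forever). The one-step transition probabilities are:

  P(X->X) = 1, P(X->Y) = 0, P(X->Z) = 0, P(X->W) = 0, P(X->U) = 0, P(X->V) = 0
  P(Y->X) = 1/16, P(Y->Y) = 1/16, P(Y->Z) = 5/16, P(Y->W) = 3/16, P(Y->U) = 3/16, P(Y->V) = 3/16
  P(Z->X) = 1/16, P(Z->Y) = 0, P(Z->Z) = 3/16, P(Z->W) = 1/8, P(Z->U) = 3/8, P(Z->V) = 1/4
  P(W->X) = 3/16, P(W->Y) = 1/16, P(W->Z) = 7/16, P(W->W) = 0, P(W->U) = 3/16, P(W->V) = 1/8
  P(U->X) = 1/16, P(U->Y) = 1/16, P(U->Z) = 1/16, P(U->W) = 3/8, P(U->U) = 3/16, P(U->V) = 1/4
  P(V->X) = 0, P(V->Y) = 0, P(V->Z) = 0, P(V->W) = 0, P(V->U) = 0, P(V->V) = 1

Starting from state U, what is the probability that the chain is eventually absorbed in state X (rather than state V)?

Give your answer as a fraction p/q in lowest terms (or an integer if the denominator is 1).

Answer: 1970/6659

Derivation:
Let a_i = P(absorbed in X | start in state i).
Boundary conditions: a_X = 1, a_V = 0.
For each transient state i, a_i = sum_j P(i->j) * a_j:
  a_Y = 1/16*a_X + 1/16*a_Y + 5/16*a_Z + 3/16*a_W + 3/16*a_U + 3/16*a_V
  a_Z = 1/16*a_X + 0*a_Y + 3/16*a_Z + 1/8*a_W + 3/8*a_U + 1/4*a_V
  a_W = 3/16*a_X + 1/16*a_Y + 7/16*a_Z + 0*a_W + 3/16*a_U + 1/8*a_V
  a_U = 1/16*a_X + 1/16*a_Y + 1/16*a_Z + 3/8*a_W + 3/16*a_U + 1/4*a_V

Substituting a_X = 1 and a_V = 0, rearrange to (I - Q) a = r where r[i] = P(i -> X):
  [15/16, -5/16, -3/16, -3/16] . (a_Y, a_Z, a_W, a_U) = 1/16
  [0, 13/16, -1/8, -3/8] . (a_Y, a_Z, a_W, a_U) = 1/16
  [-1/16, -7/16, 1, -3/16] . (a_Y, a_Z, a_W, a_U) = 3/16
  [-1/16, -1/16, -3/8, 13/16] . (a_Y, a_Z, a_W, a_U) = 1/16

Solving yields:
  a_Y = 1948/6659
  a_Z = 1811/6659
  a_W = 2532/6659
  a_U = 1970/6659

Starting state is U, so the absorption probability is a_U = 1970/6659.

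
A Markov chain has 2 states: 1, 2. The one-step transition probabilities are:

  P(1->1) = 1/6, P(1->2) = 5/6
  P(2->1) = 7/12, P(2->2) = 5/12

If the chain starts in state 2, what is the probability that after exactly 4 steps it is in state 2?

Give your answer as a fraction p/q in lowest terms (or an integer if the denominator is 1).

Computing P^4 by repeated multiplication:
P^1 =
  1: [1/6, 5/6]
  2: [7/12, 5/12]
P^2 =
  1: [37/72, 35/72]
  2: [49/144, 95/144]
P^3 =
  1: [319/864, 545/864]
  2: [763/1728, 965/1728]
P^4 =
  1: [4453/10368, 5915/10368]
  2: [8281/20736, 12455/20736]

(P^4)[2 -> 2] = 12455/20736

Answer: 12455/20736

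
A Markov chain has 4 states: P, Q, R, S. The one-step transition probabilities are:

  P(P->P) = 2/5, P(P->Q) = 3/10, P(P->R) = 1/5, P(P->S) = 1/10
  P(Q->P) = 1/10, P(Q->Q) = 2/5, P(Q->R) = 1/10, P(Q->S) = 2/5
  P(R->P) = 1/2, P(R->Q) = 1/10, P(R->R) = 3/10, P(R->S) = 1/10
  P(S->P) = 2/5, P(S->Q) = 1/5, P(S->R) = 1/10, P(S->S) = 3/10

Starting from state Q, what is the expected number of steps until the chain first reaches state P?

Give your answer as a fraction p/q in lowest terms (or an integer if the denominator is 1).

Answer: 880/219

Derivation:
Let h_i = expected steps to first reach P from state i.
Boundary: h_P = 0.
First-step equations for the other states:
  h_Q = 1 + 1/10*h_P + 2/5*h_Q + 1/10*h_R + 2/5*h_S
  h_R = 1 + 1/2*h_P + 1/10*h_Q + 3/10*h_R + 1/10*h_S
  h_S = 1 + 2/5*h_P + 1/5*h_Q + 1/10*h_R + 3/10*h_S

Substituting h_P = 0 and rearranging gives the linear system (I - Q) h = 1:
  [3/5, -1/10, -2/5] . (h_Q, h_R, h_S) = 1
  [-1/10, 7/10, -1/10] . (h_Q, h_R, h_S) = 1
  [-1/5, -1/10, 7/10] . (h_Q, h_R, h_S) = 1

Solving yields:
  h_Q = 880/219
  h_R = 530/219
  h_S = 640/219

Starting state is Q, so the expected hitting time is h_Q = 880/219.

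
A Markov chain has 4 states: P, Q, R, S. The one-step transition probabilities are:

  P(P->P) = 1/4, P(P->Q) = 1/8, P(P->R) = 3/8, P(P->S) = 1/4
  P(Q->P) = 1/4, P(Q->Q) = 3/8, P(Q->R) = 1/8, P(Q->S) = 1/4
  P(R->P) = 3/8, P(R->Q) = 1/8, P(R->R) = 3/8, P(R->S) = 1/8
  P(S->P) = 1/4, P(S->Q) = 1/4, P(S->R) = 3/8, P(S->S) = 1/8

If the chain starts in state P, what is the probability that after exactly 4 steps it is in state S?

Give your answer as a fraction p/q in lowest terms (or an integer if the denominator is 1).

Answer: 761/4096

Derivation:
Computing P^4 by repeated multiplication:
P^1 =
  P: [1/4, 1/8, 3/8, 1/4]
  Q: [1/4, 3/8, 1/8, 1/4]
  R: [3/8, 1/8, 3/8, 1/8]
  S: [1/4, 1/4, 3/8, 1/8]
P^2 =
  P: [19/64, 3/16, 11/32, 11/64]
  Q: [17/64, 1/4, 9/32, 13/64]
  R: [19/64, 11/64, 11/32, 3/16]
  S: [19/64, 13/64, 5/16, 3/16]
P^3 =
  P: [75/256, 99/512, 21/64, 95/512]
  Q: [73/256, 109/512, 5/16, 97/512]
  R: [75/256, 49/256, 85/256, 47/256]
  S: [37/128, 51/256, 83/256, 3/16]
P^4 =
  P: [149/512, 805/4096, 669/2048, 761/4096]
  Q: [37/128, 827/4096, 659/2048, 767/4096]
  R: [597/2048, 401/2048, 335/1024, 95/512]
  S: [595/2048, 203/1024, 333/1024, 381/2048]

(P^4)[P -> S] = 761/4096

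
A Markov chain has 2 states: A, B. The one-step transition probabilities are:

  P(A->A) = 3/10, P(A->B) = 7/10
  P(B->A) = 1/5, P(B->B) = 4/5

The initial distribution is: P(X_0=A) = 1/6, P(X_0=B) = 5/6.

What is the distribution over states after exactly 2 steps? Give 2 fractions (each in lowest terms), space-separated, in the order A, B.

Answer: 133/600 467/600

Derivation:
Propagating the distribution step by step (d_{t+1} = d_t * P):
d_0 = (A=1/6, B=5/6)
  d_1[A] = 1/6*3/10 + 5/6*1/5 = 13/60
  d_1[B] = 1/6*7/10 + 5/6*4/5 = 47/60
d_1 = (A=13/60, B=47/60)
  d_2[A] = 13/60*3/10 + 47/60*1/5 = 133/600
  d_2[B] = 13/60*7/10 + 47/60*4/5 = 467/600
d_2 = (A=133/600, B=467/600)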